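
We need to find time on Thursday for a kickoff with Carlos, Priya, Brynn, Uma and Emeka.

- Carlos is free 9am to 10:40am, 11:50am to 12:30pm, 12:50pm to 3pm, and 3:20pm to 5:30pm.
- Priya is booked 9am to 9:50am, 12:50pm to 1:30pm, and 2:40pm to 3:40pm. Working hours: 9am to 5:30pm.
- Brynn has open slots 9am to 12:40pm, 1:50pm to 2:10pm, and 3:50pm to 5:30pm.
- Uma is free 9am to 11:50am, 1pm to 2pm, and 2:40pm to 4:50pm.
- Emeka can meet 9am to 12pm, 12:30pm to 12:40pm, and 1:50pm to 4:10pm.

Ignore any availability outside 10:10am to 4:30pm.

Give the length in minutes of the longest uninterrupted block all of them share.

Priya free within 09:00–17:30: 09:50–12:50, 13:30–14:40, 15:40–17:30.
Carlos ∩ Priya: 09:50–10:40, 11:50–12:30, 13:30–14:40, 15:40–17:30.
Carlos ∩ Priya ∩ Brynn: 09:50–10:40, 11:50–12:30, 13:50–14:10, 15:50–17:30.
Carlos ∩ Priya ∩ Brynn ∩ Uma: 09:50–10:40, 13:50–14:00, 15:50–16:50.
Carlos ∩ Priya ∩ Brynn ∩ Uma ∩ Emeka: 09:50–10:40, 13:50–14:00, 15:50–16:10.
Restricted to 10:10–16:30: 10:10–10:40, 13:50–14:00, 15:50–16:10.
Common window lengths: 30, 10, 20 min; longest is 30.

30 minutes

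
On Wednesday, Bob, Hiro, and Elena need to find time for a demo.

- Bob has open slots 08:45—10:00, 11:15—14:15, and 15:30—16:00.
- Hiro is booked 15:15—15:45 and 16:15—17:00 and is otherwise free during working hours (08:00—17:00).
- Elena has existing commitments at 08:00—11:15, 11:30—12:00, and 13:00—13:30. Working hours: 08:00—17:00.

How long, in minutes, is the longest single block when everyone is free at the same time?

Hiro free within 08:00–17:00: 08:00–15:15, 15:45–16:15.
Elena free within 08:00–17:00: 11:15–11:30, 12:00–13:00, 13:30–17:00.
Bob ∩ Hiro: 08:45–10:00, 11:15–14:15, 15:45–16:00.
Bob ∩ Hiro ∩ Elena: 11:15–11:30, 12:00–13:00, 13:30–14:15, 15:45–16:00.
Common window lengths: 15, 60, 45, 15 min; longest is 60.

60 minutes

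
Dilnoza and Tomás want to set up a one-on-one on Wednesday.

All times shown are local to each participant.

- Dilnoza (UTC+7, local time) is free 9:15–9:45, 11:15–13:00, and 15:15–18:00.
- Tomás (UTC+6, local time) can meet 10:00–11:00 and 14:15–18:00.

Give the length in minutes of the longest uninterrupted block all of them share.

165 minutes

Dilnoza → UTC: 02:15–02:45, 04:15–06:00, 08:15–11:00.
Tomás → UTC: 04:00–05:00, 08:15–12:00.
Dilnoza ∩ Tomás: 04:15–05:00, 08:15–11:00.
Common window lengths: 45, 165 min; longest is 165.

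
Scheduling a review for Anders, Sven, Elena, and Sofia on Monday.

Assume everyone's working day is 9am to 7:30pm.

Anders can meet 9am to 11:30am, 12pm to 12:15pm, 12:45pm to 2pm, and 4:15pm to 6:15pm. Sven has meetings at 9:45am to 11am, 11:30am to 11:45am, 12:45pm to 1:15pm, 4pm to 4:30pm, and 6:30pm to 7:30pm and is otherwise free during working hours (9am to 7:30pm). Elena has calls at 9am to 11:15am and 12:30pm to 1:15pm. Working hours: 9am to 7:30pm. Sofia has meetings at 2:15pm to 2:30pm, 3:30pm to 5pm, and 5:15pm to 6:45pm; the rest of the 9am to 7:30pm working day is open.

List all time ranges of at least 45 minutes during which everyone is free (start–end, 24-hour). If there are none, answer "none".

Sven free within 09:00–19:30: 09:00–09:45, 11:00–11:30, 11:45–12:45, 13:15–16:00, 16:30–18:30.
Elena free within 09:00–19:30: 11:15–12:30, 13:15–19:30.
Sofia free within 09:00–19:30: 09:00–14:15, 14:30–15:30, 17:00–17:15, 18:45–19:30.
Anders ∩ Sven: 09:00–09:45, 11:00–11:30, 12:00–12:15, 13:15–14:00, 16:30–18:15.
Anders ∩ Sven ∩ Elena: 11:15–11:30, 12:00–12:15, 13:15–14:00, 16:30–18:15.
Anders ∩ Sven ∩ Elena ∩ Sofia: 11:15–11:30, 12:00–12:15, 13:15–14:00, 17:00–17:15.
Windows ≥ 45 min: 13:15–14:00.

13:15–14:00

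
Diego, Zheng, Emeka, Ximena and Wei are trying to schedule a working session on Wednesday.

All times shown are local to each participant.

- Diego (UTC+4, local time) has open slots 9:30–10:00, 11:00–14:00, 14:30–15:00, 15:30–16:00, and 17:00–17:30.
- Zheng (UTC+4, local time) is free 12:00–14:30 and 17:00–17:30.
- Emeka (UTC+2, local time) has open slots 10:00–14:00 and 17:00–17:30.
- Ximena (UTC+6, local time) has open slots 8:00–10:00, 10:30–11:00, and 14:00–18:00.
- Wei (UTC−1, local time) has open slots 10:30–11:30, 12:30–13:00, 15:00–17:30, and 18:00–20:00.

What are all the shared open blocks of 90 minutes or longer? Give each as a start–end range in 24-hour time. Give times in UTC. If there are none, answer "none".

none

Diego → UTC: 05:30–06:00, 07:00–10:00, 10:30–11:00, 11:30–12:00, 13:00–13:30.
Zheng → UTC: 08:00–10:30, 13:00–13:30.
Emeka → UTC: 08:00–12:00, 15:00–15:30.
Ximena → UTC: 02:00–04:00, 04:30–05:00, 08:00–12:00.
Wei → UTC: 11:30–12:30, 13:30–14:00, 16:00–18:30, 19:00–21:00.
Diego ∩ Zheng: 08:00–10:00, 13:00–13:30.
Diego ∩ Zheng ∩ Emeka: 08:00–10:00.
Diego ∩ Zheng ∩ Emeka ∩ Ximena: 08:00–10:00.
Diego ∩ Zheng ∩ Emeka ∩ Ximena ∩ Wei: (none).
Windows ≥ 90 min: (none).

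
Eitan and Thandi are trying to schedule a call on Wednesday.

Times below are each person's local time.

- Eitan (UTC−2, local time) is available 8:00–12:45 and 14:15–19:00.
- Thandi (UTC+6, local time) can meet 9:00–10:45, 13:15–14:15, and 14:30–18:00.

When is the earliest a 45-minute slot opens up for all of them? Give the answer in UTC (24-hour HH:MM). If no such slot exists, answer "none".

10:00

Eitan → UTC: 10:00–14:45, 16:15–21:00.
Thandi → UTC: 03:00–04:45, 07:15–08:15, 08:30–12:00.
Eitan ∩ Thandi: 10:00–12:00.
Windows ≥ 45 min: 10:00–12:00.
Earliest such window starts at 10:00.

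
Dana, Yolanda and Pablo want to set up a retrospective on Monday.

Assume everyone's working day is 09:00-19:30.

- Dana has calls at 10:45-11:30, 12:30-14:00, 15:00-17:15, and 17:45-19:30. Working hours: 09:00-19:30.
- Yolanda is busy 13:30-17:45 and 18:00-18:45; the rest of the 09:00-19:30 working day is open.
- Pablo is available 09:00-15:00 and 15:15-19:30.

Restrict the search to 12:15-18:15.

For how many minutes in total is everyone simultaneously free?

15 minutes

Dana free within 09:00–19:30: 09:00–10:45, 11:30–12:30, 14:00–15:00, 17:15–17:45.
Yolanda free within 09:00–19:30: 09:00–13:30, 17:45–18:00, 18:45–19:30.
Dana ∩ Yolanda: 09:00–10:45, 11:30–12:30.
Dana ∩ Yolanda ∩ Pablo: 09:00–10:45, 11:30–12:30.
Restricted to 12:15–18:15: 12:15–12:30.
Total common minutes: 15.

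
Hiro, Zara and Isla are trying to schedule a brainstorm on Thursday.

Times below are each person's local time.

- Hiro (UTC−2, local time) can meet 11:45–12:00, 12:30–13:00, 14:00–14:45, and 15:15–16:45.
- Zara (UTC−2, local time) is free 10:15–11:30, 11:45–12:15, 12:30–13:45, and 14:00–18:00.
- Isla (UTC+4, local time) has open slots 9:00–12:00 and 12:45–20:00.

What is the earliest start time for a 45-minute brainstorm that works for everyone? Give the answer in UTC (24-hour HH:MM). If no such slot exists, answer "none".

none

Hiro → UTC: 13:45–14:00, 14:30–15:00, 16:00–16:45, 17:15–18:45.
Zara → UTC: 12:15–13:30, 13:45–14:15, 14:30–15:45, 16:00–20:00.
Isla → UTC: 05:00–08:00, 08:45–16:00.
Hiro ∩ Zara: 13:45–14:00, 14:30–15:00, 16:00–16:45, 17:15–18:45.
Hiro ∩ Zara ∩ Isla: 13:45–14:00, 14:30–15:00.
Windows ≥ 45 min: (none).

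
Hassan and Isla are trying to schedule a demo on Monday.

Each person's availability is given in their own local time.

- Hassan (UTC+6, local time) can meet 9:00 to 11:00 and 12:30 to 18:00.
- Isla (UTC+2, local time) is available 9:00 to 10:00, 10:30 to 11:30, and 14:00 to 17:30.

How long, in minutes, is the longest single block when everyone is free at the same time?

Hassan → UTC: 03:00–05:00, 06:30–12:00.
Isla → UTC: 07:00–08:00, 08:30–09:30, 12:00–15:30.
Hassan ∩ Isla: 07:00–08:00, 08:30–09:30.
Common window lengths: 60, 60 min; longest is 60.

60 minutes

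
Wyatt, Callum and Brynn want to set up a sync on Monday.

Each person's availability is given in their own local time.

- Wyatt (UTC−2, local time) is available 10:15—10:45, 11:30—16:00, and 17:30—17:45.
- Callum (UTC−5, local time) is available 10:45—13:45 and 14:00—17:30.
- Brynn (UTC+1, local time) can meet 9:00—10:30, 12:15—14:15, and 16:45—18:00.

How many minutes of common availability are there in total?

Wyatt → UTC: 12:15–12:45, 13:30–18:00, 19:30–19:45.
Callum → UTC: 15:45–18:45, 19:00–22:30.
Brynn → UTC: 08:00–09:30, 11:15–13:15, 15:45–17:00.
Wyatt ∩ Callum: 15:45–18:00, 19:30–19:45.
Wyatt ∩ Callum ∩ Brynn: 15:45–17:00.
Total common minutes: 75.

75 minutes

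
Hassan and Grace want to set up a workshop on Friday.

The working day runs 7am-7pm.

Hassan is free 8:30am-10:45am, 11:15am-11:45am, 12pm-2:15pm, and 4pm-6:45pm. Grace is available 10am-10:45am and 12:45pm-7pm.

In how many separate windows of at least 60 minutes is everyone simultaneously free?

Hassan ∩ Grace: 10:00–10:45, 12:45–14:15, 16:00–18:45.
Windows ≥ 60 min: 12:45–14:15, 16:00–18:45.
That's 2 windows.

2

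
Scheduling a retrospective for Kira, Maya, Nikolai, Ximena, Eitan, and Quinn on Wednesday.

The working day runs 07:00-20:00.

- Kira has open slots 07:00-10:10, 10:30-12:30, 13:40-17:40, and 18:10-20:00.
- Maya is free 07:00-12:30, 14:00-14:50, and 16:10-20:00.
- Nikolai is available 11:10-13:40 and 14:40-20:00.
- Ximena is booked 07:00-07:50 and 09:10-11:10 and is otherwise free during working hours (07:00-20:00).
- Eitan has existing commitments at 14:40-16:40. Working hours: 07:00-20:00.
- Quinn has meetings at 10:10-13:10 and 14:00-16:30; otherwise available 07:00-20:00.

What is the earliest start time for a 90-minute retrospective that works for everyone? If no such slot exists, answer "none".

Ximena free within 07:00–20:00: 07:50–09:10, 11:10–20:00.
Eitan free within 07:00–20:00: 07:00–14:40, 16:40–20:00.
Quinn free within 07:00–20:00: 07:00–10:10, 13:10–14:00, 16:30–20:00.
Kira ∩ Maya: 07:00–10:10, 10:30–12:30, 14:00–14:50, 16:10–17:40, 18:10–20:00.
Kira ∩ Maya ∩ Nikolai: 11:10–12:30, 14:40–14:50, 16:10–17:40, 18:10–20:00.
Kira ∩ Maya ∩ Nikolai ∩ Ximena: 11:10–12:30, 14:40–14:50, 16:10–17:40, 18:10–20:00.
Kira ∩ Maya ∩ Nikolai ∩ Ximena ∩ Eitan: 11:10–12:30, 16:40–17:40, 18:10–20:00.
Kira ∩ Maya ∩ Nikolai ∩ Ximena ∩ Eitan ∩ Quinn: 16:40–17:40, 18:10–20:00.
Windows ≥ 90 min: 18:10–20:00.
Earliest such window starts at 18:10.

18:10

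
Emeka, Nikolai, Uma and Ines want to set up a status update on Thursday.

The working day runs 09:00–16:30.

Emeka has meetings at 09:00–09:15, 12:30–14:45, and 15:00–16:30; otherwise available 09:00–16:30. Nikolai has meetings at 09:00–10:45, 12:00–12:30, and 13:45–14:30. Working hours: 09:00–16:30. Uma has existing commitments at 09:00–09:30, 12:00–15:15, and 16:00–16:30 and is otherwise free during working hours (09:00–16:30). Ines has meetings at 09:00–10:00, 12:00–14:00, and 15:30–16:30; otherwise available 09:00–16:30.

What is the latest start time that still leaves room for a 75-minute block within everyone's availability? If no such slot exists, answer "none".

Emeka free within 09:00–16:30: 09:15–12:30, 14:45–15:00.
Nikolai free within 09:00–16:30: 10:45–12:00, 12:30–13:45, 14:30–16:30.
Uma free within 09:00–16:30: 09:30–12:00, 15:15–16:00.
Ines free within 09:00–16:30: 10:00–12:00, 14:00–15:30.
Emeka ∩ Nikolai: 10:45–12:00, 14:45–15:00.
Emeka ∩ Nikolai ∩ Uma: 10:45–12:00.
Emeka ∩ Nikolai ∩ Uma ∩ Ines: 10:45–12:00.
Windows ≥ 75 min: 10:45–12:00.
Latest start in the last window 10:45–12:00 is 12:00 − 75 min = 10:45.

10:45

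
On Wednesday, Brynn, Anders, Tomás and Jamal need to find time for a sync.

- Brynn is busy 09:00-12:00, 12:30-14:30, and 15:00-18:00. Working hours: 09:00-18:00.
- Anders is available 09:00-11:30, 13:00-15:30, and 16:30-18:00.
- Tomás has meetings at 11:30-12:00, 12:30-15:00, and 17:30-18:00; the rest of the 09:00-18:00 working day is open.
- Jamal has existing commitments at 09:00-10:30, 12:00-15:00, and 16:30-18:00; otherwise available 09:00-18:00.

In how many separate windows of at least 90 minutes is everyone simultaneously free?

0

Brynn free within 09:00–18:00: 12:00–12:30, 14:30–15:00.
Tomás free within 09:00–18:00: 09:00–11:30, 12:00–12:30, 15:00–17:30.
Jamal free within 09:00–18:00: 10:30–12:00, 15:00–16:30.
Brynn ∩ Anders: 14:30–15:00.
Brynn ∩ Anders ∩ Tomás: (none).
Brynn ∩ Anders ∩ Tomás ∩ Jamal: (none).
Windows ≥ 90 min: (none).
That's 0 windows.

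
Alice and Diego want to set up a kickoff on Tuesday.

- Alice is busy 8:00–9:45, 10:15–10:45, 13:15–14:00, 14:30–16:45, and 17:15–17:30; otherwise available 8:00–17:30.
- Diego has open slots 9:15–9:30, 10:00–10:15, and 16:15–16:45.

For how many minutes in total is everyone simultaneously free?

Alice free within 08:00–17:30: 09:45–10:15, 10:45–13:15, 14:00–14:30, 16:45–17:15.
Alice ∩ Diego: 10:00–10:15.
Total common minutes: 15.

15 minutes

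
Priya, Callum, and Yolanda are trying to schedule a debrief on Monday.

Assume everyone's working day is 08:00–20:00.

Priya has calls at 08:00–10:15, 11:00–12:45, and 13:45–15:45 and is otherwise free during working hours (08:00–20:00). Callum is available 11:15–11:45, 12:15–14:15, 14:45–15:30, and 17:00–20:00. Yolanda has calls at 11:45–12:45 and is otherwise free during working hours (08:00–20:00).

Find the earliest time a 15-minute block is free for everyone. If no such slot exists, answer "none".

12:45

Priya free within 08:00–20:00: 10:15–11:00, 12:45–13:45, 15:45–20:00.
Yolanda free within 08:00–20:00: 08:00–11:45, 12:45–20:00.
Priya ∩ Callum: 12:45–13:45, 17:00–20:00.
Priya ∩ Callum ∩ Yolanda: 12:45–13:45, 17:00–20:00.
Windows ≥ 15 min: 12:45–13:45, 17:00–20:00.
Earliest such window starts at 12:45.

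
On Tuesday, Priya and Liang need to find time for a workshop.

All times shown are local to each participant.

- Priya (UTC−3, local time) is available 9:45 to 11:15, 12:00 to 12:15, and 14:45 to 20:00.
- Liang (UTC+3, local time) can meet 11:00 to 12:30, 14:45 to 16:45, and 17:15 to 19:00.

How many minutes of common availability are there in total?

Priya → UTC: 12:45–14:15, 15:00–15:15, 17:45–23:00.
Liang → UTC: 08:00–09:30, 11:45–13:45, 14:15–16:00.
Priya ∩ Liang: 12:45–13:45, 15:00–15:15.
Total common minutes: 60 + 15 = 75.

75 minutes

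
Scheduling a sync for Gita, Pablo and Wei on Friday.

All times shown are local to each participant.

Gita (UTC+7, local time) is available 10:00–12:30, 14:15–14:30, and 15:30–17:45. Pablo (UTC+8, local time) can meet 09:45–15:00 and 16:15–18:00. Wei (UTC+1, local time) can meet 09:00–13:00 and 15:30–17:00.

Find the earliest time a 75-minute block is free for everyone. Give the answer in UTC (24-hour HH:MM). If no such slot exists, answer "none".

Gita → UTC: 03:00–05:30, 07:15–07:30, 08:30–10:45.
Pablo → UTC: 01:45–07:00, 08:15–10:00.
Wei → UTC: 08:00–12:00, 14:30–16:00.
Gita ∩ Pablo: 03:00–05:30, 08:30–10:00.
Gita ∩ Pablo ∩ Wei: 08:30–10:00.
Windows ≥ 75 min: 08:30–10:00.
Earliest such window starts at 08:30.

08:30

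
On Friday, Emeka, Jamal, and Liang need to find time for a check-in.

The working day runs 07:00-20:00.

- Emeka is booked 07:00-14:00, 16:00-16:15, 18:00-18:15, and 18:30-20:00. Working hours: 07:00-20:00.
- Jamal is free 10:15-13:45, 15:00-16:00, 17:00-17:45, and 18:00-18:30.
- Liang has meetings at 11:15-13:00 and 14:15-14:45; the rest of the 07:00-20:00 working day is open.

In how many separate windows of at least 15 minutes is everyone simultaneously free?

3

Emeka free within 07:00–20:00: 14:00–16:00, 16:15–18:00, 18:15–18:30.
Liang free within 07:00–20:00: 07:00–11:15, 13:00–14:15, 14:45–20:00.
Emeka ∩ Jamal: 15:00–16:00, 17:00–17:45, 18:15–18:30.
Emeka ∩ Jamal ∩ Liang: 15:00–16:00, 17:00–17:45, 18:15–18:30.
Windows ≥ 15 min: 15:00–16:00, 17:00–17:45, 18:15–18:30.
That's 3 windows.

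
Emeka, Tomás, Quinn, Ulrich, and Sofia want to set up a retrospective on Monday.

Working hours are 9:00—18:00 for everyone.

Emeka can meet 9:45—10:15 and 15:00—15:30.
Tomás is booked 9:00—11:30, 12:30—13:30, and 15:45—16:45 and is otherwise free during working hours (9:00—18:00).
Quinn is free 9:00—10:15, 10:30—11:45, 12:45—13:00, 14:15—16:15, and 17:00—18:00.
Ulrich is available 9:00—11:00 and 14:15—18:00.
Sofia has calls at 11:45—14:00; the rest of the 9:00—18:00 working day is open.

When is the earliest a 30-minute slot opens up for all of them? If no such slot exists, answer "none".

15:00

Tomás free within 09:00–18:00: 11:30–12:30, 13:30–15:45, 16:45–18:00.
Sofia free within 09:00–18:00: 09:00–11:45, 14:00–18:00.
Emeka ∩ Tomás: 15:00–15:30.
Emeka ∩ Tomás ∩ Quinn: 15:00–15:30.
Emeka ∩ Tomás ∩ Quinn ∩ Ulrich: 15:00–15:30.
Emeka ∩ Tomás ∩ Quinn ∩ Ulrich ∩ Sofia: 15:00–15:30.
Windows ≥ 30 min: 15:00–15:30.
Earliest such window starts at 15:00.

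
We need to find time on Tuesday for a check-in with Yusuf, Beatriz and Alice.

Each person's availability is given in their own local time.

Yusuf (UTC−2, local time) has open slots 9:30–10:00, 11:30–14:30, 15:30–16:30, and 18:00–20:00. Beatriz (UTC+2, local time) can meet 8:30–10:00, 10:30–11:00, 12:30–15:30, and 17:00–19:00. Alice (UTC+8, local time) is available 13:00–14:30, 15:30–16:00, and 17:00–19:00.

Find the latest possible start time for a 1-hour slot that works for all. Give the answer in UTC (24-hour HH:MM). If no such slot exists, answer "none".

Yusuf → UTC: 11:30–12:00, 13:30–16:30, 17:30–18:30, 20:00–22:00.
Beatriz → UTC: 06:30–08:00, 08:30–09:00, 10:30–13:30, 15:00–17:00.
Alice → UTC: 05:00–06:30, 07:30–08:00, 09:00–11:00.
Yusuf ∩ Beatriz: 11:30–12:00, 15:00–16:30.
Yusuf ∩ Beatriz ∩ Alice: (none).
Windows ≥ 60 min: (none).

none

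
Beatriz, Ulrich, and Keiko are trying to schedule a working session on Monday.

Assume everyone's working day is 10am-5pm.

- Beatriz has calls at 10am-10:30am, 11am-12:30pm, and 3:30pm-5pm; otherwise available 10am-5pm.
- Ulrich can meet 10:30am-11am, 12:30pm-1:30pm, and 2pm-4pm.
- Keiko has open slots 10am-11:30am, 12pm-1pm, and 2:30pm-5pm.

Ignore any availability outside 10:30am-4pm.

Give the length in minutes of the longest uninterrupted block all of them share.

60 minutes

Beatriz free within 10:00–17:00: 10:30–11:00, 12:30–15:30.
Beatriz ∩ Ulrich: 10:30–11:00, 12:30–13:30, 14:00–15:30.
Beatriz ∩ Ulrich ∩ Keiko: 10:30–11:00, 12:30–13:00, 14:30–15:30.
Restricted to 10:30–16:00: 10:30–11:00, 12:30–13:00, 14:30–15:30.
Common window lengths: 30, 30, 60 min; longest is 60.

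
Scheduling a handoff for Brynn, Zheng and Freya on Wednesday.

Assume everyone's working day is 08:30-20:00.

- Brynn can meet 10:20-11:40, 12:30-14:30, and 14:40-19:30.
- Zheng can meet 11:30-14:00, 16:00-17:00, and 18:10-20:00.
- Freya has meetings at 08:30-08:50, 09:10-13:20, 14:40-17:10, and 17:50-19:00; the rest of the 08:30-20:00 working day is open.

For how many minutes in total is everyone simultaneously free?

70 minutes

Freya free within 08:30–20:00: 08:50–09:10, 13:20–14:40, 17:10–17:50, 19:00–20:00.
Brynn ∩ Zheng: 11:30–11:40, 12:30–14:00, 16:00–17:00, 18:10–19:30.
Brynn ∩ Zheng ∩ Freya: 13:20–14:00, 19:00–19:30.
Total common minutes: 40 + 30 = 70.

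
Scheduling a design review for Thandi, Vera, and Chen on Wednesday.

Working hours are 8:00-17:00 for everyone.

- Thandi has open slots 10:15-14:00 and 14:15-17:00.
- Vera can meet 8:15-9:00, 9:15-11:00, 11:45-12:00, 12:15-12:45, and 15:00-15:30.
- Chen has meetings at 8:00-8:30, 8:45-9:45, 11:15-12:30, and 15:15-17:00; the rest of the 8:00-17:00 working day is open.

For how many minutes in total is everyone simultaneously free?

Chen free within 08:00–17:00: 08:30–08:45, 09:45–11:15, 12:30–15:15.
Thandi ∩ Vera: 10:15–11:00, 11:45–12:00, 12:15–12:45, 15:00–15:30.
Thandi ∩ Vera ∩ Chen: 10:15–11:00, 12:30–12:45, 15:00–15:15.
Total common minutes: 45 + 15 + 15 = 75.

75 minutes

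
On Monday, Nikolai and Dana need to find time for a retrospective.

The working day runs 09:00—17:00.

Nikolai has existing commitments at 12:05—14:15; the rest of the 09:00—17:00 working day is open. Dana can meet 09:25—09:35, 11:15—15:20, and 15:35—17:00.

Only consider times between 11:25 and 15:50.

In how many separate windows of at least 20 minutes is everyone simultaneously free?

2

Nikolai free within 09:00–17:00: 09:00–12:05, 14:15–17:00.
Nikolai ∩ Dana: 09:25–09:35, 11:15–12:05, 14:15–15:20, 15:35–17:00.
Restricted to 11:25–15:50: 11:25–12:05, 14:15–15:20, 15:35–15:50.
Windows ≥ 20 min: 11:25–12:05, 14:15–15:20.
That's 2 windows.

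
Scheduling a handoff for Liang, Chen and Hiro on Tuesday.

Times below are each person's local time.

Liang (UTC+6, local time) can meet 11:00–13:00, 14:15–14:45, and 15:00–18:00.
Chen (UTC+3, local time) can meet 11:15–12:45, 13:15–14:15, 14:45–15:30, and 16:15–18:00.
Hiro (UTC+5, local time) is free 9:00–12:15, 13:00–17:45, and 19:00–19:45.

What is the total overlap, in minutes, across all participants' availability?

Liang → UTC: 05:00–07:00, 08:15–08:45, 09:00–12:00.
Chen → UTC: 08:15–09:45, 10:15–11:15, 11:45–12:30, 13:15–15:00.
Hiro → UTC: 04:00–07:15, 08:00–12:45, 14:00–14:45.
Liang ∩ Chen: 08:15–08:45, 09:00–09:45, 10:15–11:15, 11:45–12:00.
Liang ∩ Chen ∩ Hiro: 08:15–08:45, 09:00–09:45, 10:15–11:15, 11:45–12:00.
Total common minutes: 30 + 45 + 60 + 15 = 150.

150 minutes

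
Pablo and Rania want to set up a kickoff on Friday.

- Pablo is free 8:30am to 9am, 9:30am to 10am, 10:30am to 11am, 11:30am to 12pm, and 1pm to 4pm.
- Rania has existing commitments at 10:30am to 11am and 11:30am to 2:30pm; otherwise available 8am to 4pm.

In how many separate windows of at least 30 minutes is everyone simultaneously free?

Rania free within 08:00–16:00: 08:00–10:30, 11:00–11:30, 14:30–16:00.
Pablo ∩ Rania: 08:30–09:00, 09:30–10:00, 14:30–16:00.
Windows ≥ 30 min: 08:30–09:00, 09:30–10:00, 14:30–16:00.
That's 3 windows.

3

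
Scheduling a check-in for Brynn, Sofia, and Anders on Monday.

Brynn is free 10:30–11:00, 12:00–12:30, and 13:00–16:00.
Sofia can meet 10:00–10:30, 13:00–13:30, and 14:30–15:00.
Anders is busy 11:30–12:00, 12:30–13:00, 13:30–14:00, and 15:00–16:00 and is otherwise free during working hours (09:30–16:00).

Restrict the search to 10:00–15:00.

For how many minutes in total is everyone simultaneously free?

60 minutes

Anders free within 09:30–16:00: 09:30–11:30, 12:00–12:30, 13:00–13:30, 14:00–15:00.
Brynn ∩ Sofia: 13:00–13:30, 14:30–15:00.
Brynn ∩ Sofia ∩ Anders: 13:00–13:30, 14:30–15:00.
Restricted to 10:00–15:00: 13:00–13:30, 14:30–15:00.
Total common minutes: 30 + 30 = 60.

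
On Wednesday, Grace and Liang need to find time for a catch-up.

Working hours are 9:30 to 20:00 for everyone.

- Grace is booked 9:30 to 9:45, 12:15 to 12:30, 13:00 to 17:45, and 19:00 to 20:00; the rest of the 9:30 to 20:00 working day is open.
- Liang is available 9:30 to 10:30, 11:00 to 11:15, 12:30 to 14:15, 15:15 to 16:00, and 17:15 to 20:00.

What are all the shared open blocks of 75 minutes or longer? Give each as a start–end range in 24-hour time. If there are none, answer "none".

17:45–19:00

Grace free within 09:30–20:00: 09:45–12:15, 12:30–13:00, 17:45–19:00.
Grace ∩ Liang: 09:45–10:30, 11:00–11:15, 12:30–13:00, 17:45–19:00.
Windows ≥ 75 min: 17:45–19:00.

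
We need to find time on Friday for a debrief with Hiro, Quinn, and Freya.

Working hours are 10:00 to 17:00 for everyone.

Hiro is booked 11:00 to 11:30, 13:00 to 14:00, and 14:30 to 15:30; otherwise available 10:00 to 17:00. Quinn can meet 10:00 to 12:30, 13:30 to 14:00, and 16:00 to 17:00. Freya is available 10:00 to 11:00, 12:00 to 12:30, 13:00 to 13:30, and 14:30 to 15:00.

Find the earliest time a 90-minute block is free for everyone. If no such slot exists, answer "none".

none

Hiro free within 10:00–17:00: 10:00–11:00, 11:30–13:00, 14:00–14:30, 15:30–17:00.
Hiro ∩ Quinn: 10:00–11:00, 11:30–12:30, 16:00–17:00.
Hiro ∩ Quinn ∩ Freya: 10:00–11:00, 12:00–12:30.
Windows ≥ 90 min: (none).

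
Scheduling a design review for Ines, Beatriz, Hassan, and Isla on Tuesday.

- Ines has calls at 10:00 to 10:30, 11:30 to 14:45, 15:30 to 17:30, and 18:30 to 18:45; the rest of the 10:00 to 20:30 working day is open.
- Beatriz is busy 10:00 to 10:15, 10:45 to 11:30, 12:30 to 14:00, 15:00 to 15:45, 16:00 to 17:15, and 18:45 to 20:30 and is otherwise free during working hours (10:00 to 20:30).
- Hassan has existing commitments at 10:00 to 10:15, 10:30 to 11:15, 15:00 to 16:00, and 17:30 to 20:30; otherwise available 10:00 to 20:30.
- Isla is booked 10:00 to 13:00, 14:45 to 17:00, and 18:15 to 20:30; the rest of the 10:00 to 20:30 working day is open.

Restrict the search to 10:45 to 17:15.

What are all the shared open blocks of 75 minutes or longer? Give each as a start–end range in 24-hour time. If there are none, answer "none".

none

Ines free within 10:00–20:30: 10:30–11:30, 14:45–15:30, 17:30–18:30, 18:45–20:30.
Beatriz free within 10:00–20:30: 10:15–10:45, 11:30–12:30, 14:00–15:00, 15:45–16:00, 17:15–18:45.
Hassan free within 10:00–20:30: 10:15–10:30, 11:15–15:00, 16:00–17:30.
Isla free within 10:00–20:30: 13:00–14:45, 17:00–18:15.
Ines ∩ Beatriz: 10:30–10:45, 14:45–15:00, 17:30–18:30.
Ines ∩ Beatriz ∩ Hassan: 14:45–15:00.
Ines ∩ Beatriz ∩ Hassan ∩ Isla: (none).
Restricted to 10:45–17:15: (none).
Windows ≥ 75 min: (none).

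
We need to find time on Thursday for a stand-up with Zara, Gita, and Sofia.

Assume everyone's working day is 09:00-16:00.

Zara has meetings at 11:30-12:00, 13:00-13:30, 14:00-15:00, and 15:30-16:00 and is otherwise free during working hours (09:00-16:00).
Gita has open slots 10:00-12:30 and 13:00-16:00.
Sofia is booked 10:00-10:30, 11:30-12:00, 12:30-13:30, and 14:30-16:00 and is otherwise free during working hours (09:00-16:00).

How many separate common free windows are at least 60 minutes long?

Zara free within 09:00–16:00: 09:00–11:30, 12:00–13:00, 13:30–14:00, 15:00–15:30.
Sofia free within 09:00–16:00: 09:00–10:00, 10:30–11:30, 12:00–12:30, 13:30–14:30.
Zara ∩ Gita: 10:00–11:30, 12:00–12:30, 13:30–14:00, 15:00–15:30.
Zara ∩ Gita ∩ Sofia: 10:30–11:30, 12:00–12:30, 13:30–14:00.
Windows ≥ 60 min: 10:30–11:30.
That's 1 window.

1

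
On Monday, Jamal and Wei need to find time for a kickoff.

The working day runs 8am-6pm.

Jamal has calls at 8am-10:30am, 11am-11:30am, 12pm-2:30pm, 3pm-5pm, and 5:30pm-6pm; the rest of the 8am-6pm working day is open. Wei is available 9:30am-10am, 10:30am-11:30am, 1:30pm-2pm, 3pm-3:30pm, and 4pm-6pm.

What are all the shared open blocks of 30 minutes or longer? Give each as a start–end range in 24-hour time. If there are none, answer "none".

Jamal free within 08:00–18:00: 10:30–11:00, 11:30–12:00, 14:30–15:00, 17:00–17:30.
Jamal ∩ Wei: 10:30–11:00, 17:00–17:30.
Windows ≥ 30 min: 10:30–11:00, 17:00–17:30.

10:30–11:00, 17:00–17:30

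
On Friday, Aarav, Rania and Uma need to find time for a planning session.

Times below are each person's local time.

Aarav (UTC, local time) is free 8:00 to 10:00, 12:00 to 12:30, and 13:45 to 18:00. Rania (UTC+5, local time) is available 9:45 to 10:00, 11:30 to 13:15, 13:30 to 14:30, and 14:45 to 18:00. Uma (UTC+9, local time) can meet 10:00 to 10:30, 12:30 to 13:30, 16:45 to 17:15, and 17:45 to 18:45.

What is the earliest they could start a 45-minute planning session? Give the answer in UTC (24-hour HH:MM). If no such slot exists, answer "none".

Aarav → UTC: 08:00–10:00, 12:00–12:30, 13:45–18:00.
Rania → UTC: 04:45–05:00, 06:30–08:15, 08:30–09:30, 09:45–13:00.
Uma → UTC: 01:00–01:30, 03:30–04:30, 07:45–08:15, 08:45–09:45.
Aarav ∩ Rania: 08:00–08:15, 08:30–09:30, 09:45–10:00, 12:00–12:30.
Aarav ∩ Rania ∩ Uma: 08:00–08:15, 08:45–09:30.
Windows ≥ 45 min: 08:45–09:30.
Earliest such window starts at 08:45.

08:45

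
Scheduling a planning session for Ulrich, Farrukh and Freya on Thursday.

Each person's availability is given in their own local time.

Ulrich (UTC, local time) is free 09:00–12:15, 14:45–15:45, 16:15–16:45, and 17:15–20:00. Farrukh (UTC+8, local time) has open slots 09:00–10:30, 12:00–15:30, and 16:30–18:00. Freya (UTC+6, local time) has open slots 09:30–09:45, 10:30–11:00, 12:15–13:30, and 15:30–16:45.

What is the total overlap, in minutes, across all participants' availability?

Ulrich → UTC: 09:00–12:15, 14:45–15:45, 16:15–16:45, 17:15–20:00.
Farrukh → UTC: 01:00–02:30, 04:00–07:30, 08:30–10:00.
Freya → UTC: 03:30–03:45, 04:30–05:00, 06:15–07:30, 09:30–10:45.
Ulrich ∩ Farrukh: 09:00–10:00.
Ulrich ∩ Farrukh ∩ Freya: 09:30–10:00.
Total common minutes: 30.

30 minutes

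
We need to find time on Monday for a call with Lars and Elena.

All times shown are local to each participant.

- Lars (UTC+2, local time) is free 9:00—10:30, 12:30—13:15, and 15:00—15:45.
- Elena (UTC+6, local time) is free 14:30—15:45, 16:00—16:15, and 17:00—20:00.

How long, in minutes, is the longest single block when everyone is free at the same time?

45 minutes

Lars → UTC: 07:00–08:30, 10:30–11:15, 13:00–13:45.
Elena → UTC: 08:30–09:45, 10:00–10:15, 11:00–14:00.
Lars ∩ Elena: 11:00–11:15, 13:00–13:45.
Common window lengths: 15, 45 min; longest is 45.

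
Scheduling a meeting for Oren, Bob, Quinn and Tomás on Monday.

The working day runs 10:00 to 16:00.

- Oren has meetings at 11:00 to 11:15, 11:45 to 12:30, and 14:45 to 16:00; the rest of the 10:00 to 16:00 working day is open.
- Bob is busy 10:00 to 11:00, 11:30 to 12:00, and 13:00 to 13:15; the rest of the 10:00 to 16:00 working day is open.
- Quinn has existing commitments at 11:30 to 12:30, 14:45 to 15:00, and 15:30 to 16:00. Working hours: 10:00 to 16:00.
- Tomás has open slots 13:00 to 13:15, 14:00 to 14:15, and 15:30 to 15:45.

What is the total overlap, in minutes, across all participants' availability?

Oren free within 10:00–16:00: 10:00–11:00, 11:15–11:45, 12:30–14:45.
Bob free within 10:00–16:00: 11:00–11:30, 12:00–13:00, 13:15–16:00.
Quinn free within 10:00–16:00: 10:00–11:30, 12:30–14:45, 15:00–15:30.
Oren ∩ Bob: 11:15–11:30, 12:30–13:00, 13:15–14:45.
Oren ∩ Bob ∩ Quinn: 11:15–11:30, 12:30–13:00, 13:15–14:45.
Oren ∩ Bob ∩ Quinn ∩ Tomás: 14:00–14:15.
Total common minutes: 15.

15 minutes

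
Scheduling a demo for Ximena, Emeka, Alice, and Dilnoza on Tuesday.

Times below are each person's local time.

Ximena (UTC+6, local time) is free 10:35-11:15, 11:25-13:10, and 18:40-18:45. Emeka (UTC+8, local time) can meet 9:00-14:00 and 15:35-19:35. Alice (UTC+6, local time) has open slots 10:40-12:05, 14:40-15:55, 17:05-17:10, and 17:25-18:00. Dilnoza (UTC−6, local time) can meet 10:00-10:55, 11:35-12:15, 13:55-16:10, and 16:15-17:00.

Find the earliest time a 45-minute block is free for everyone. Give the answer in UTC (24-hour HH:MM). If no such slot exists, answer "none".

Ximena → UTC: 04:35–05:15, 05:25–07:10, 12:40–12:45.
Emeka → UTC: 01:00–06:00, 07:35–11:35.
Alice → UTC: 04:40–06:05, 08:40–09:55, 11:05–11:10, 11:25–12:00.
Dilnoza → UTC: 16:00–16:55, 17:35–18:15, 19:55–22:10, 22:15–23:00.
Ximena ∩ Emeka: 04:35–05:15, 05:25–06:00.
Ximena ∩ Emeka ∩ Alice: 04:40–05:15, 05:25–06:00.
Ximena ∩ Emeka ∩ Alice ∩ Dilnoza: (none).
Windows ≥ 45 min: (none).

none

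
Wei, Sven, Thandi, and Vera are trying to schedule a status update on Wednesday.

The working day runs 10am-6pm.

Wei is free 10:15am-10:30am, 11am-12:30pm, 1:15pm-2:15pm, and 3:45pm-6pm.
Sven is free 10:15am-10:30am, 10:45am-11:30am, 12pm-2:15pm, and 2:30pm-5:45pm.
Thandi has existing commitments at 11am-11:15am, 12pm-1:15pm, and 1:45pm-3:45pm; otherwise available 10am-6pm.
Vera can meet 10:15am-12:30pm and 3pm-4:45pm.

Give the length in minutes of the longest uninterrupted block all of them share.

Thandi free within 10:00–18:00: 10:00–11:00, 11:15–12:00, 13:15–13:45, 15:45–18:00.
Wei ∩ Sven: 10:15–10:30, 11:00–11:30, 12:00–12:30, 13:15–14:15, 15:45–17:45.
Wei ∩ Sven ∩ Thandi: 10:15–10:30, 11:15–11:30, 13:15–13:45, 15:45–17:45.
Wei ∩ Sven ∩ Thandi ∩ Vera: 10:15–10:30, 11:15–11:30, 15:45–16:45.
Common window lengths: 15, 15, 60 min; longest is 60.

60 minutes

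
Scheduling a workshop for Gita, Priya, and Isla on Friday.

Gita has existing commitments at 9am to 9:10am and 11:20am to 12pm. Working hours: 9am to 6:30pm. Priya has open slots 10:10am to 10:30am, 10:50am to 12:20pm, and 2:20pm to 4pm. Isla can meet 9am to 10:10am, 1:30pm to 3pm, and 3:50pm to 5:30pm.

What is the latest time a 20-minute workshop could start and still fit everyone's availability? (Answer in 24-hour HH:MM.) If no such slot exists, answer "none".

14:40

Gita free within 09:00–18:30: 09:10–11:20, 12:00–18:30.
Gita ∩ Priya: 10:10–10:30, 10:50–11:20, 12:00–12:20, 14:20–16:00.
Gita ∩ Priya ∩ Isla: 14:20–15:00, 15:50–16:00.
Windows ≥ 20 min: 14:20–15:00.
Latest start in the last window 14:20–15:00 is 15:00 − 20 min = 14:40.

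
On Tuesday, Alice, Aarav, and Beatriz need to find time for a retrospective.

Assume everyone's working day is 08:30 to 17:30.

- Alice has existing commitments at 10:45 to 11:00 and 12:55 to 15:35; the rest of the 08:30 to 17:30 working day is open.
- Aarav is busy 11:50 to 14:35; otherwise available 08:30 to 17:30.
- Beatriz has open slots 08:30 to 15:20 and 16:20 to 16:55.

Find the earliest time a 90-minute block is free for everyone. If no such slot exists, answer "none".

08:30

Alice free within 08:30–17:30: 08:30–10:45, 11:00–12:55, 15:35–17:30.
Aarav free within 08:30–17:30: 08:30–11:50, 14:35–17:30.
Alice ∩ Aarav: 08:30–10:45, 11:00–11:50, 15:35–17:30.
Alice ∩ Aarav ∩ Beatriz: 08:30–10:45, 11:00–11:50, 16:20–16:55.
Windows ≥ 90 min: 08:30–10:45.
Earliest such window starts at 08:30.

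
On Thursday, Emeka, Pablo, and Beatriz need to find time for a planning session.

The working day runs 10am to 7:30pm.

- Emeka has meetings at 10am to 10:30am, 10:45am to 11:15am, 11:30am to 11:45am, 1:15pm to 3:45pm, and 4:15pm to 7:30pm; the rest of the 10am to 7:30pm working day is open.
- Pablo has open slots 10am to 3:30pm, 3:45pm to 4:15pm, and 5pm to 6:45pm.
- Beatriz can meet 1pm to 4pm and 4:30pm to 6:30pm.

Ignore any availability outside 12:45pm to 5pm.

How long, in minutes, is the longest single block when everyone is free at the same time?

Emeka free within 10:00–19:30: 10:30–10:45, 11:15–11:30, 11:45–13:15, 15:45–16:15.
Emeka ∩ Pablo: 10:30–10:45, 11:15–11:30, 11:45–13:15, 15:45–16:15.
Emeka ∩ Pablo ∩ Beatriz: 13:00–13:15, 15:45–16:00.
Restricted to 12:45–17:00: 13:00–13:15, 15:45–16:00.
Common window lengths: 15, 15 min; longest is 15.

15 minutes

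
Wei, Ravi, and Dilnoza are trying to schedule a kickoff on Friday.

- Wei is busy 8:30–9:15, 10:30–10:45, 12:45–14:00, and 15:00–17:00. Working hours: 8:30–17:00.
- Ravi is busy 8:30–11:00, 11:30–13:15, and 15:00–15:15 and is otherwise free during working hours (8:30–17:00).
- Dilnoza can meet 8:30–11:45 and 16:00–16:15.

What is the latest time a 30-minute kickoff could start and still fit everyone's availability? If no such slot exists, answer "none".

11:00

Wei free within 08:30–17:00: 09:15–10:30, 10:45–12:45, 14:00–15:00.
Ravi free within 08:30–17:00: 11:00–11:30, 13:15–15:00, 15:15–17:00.
Wei ∩ Ravi: 11:00–11:30, 14:00–15:00.
Wei ∩ Ravi ∩ Dilnoza: 11:00–11:30.
Windows ≥ 30 min: 11:00–11:30.
Latest start in the last window 11:00–11:30 is 11:30 − 30 min = 11:00.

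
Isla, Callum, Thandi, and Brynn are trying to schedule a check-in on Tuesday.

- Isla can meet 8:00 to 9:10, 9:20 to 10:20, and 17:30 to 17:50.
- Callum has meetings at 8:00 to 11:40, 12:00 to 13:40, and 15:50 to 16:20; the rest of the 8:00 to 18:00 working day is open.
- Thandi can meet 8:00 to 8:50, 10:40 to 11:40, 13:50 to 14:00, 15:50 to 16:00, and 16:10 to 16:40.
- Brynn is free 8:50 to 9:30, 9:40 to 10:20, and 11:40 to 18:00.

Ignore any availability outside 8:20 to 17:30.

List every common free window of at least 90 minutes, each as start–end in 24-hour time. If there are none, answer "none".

none

Callum free within 08:00–18:00: 11:40–12:00, 13:40–15:50, 16:20–18:00.
Isla ∩ Callum: 17:30–17:50.
Isla ∩ Callum ∩ Thandi: (none).
Isla ∩ Callum ∩ Thandi ∩ Brynn: (none).
Restricted to 08:20–17:30: (none).
Windows ≥ 90 min: (none).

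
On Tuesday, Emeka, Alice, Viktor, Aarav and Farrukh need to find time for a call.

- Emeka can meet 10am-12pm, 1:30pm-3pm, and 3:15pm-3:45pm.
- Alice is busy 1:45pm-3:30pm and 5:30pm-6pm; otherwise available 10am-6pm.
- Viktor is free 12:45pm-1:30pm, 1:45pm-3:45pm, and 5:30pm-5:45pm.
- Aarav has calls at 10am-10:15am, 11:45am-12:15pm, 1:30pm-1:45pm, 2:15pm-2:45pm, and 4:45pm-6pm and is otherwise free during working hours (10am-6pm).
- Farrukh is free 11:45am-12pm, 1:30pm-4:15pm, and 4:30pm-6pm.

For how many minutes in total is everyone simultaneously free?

Alice free within 10:00–18:00: 10:00–13:45, 15:30–17:30.
Aarav free within 10:00–18:00: 10:15–11:45, 12:15–13:30, 13:45–14:15, 14:45–16:45.
Emeka ∩ Alice: 10:00–12:00, 13:30–13:45, 15:30–15:45.
Emeka ∩ Alice ∩ Viktor: 15:30–15:45.
Emeka ∩ Alice ∩ Viktor ∩ Aarav: 15:30–15:45.
Emeka ∩ Alice ∩ Viktor ∩ Aarav ∩ Farrukh: 15:30–15:45.
Total common minutes: 15.

15 minutes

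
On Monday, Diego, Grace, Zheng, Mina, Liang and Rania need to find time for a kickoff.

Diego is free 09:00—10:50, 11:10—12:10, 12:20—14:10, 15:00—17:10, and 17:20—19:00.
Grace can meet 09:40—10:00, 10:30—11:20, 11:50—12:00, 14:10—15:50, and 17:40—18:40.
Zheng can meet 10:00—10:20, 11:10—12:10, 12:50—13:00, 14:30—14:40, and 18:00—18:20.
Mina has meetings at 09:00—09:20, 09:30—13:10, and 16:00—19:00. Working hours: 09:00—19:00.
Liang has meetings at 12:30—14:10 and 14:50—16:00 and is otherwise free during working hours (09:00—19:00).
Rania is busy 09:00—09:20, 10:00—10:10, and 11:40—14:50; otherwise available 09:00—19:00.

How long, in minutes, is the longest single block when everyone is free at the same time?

Mina free within 09:00–19:00: 09:20–09:30, 13:10–16:00.
Liang free within 09:00–19:00: 09:00–12:30, 14:10–14:50, 16:00–19:00.
Rania free within 09:00–19:00: 09:20–10:00, 10:10–11:40, 14:50–19:00.
Diego ∩ Grace: 09:40–10:00, 10:30–10:50, 11:10–11:20, 11:50–12:00, 15:00–15:50, 17:40–18:40.
Diego ∩ Grace ∩ Zheng: 11:10–11:20, 11:50–12:00, 18:00–18:20.
Diego ∩ Grace ∩ Zheng ∩ Mina: (none).
Diego ∩ Grace ∩ Zheng ∩ Mina ∩ Liang: (none).
Diego ∩ Grace ∩ Zheng ∩ Mina ∩ Liang ∩ Rania: (none).
No common window.

0 minutes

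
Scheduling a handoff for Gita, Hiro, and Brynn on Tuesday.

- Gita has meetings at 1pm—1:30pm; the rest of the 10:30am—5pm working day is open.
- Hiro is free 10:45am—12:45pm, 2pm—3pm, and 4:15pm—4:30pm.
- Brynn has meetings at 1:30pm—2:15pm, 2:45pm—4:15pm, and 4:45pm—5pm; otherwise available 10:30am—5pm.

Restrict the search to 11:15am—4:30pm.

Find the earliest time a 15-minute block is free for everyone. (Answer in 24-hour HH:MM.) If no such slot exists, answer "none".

Gita free within 10:30–17:00: 10:30–13:00, 13:30–17:00.
Brynn free within 10:30–17:00: 10:30–13:30, 14:15–14:45, 16:15–16:45.
Gita ∩ Hiro: 10:45–12:45, 14:00–15:00, 16:15–16:30.
Gita ∩ Hiro ∩ Brynn: 10:45–12:45, 14:15–14:45, 16:15–16:30.
Restricted to 11:15–16:30: 11:15–12:45, 14:15–14:45, 16:15–16:30.
Windows ≥ 15 min: 11:15–12:45, 14:15–14:45, 16:15–16:30.
Earliest such window starts at 11:15.

11:15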